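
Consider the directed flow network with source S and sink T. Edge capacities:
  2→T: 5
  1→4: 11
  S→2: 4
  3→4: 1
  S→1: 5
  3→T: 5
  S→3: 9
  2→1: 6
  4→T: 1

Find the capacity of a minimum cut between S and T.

10

Max flow = 10 (via 3 augmenting paths).
In the residual at optimum, the set reachable from S is {1, 3, 4, S}.
Cut edges: S→2 (cap 4), 3→T (cap 5), 4→T (cap 1). Sum = 10.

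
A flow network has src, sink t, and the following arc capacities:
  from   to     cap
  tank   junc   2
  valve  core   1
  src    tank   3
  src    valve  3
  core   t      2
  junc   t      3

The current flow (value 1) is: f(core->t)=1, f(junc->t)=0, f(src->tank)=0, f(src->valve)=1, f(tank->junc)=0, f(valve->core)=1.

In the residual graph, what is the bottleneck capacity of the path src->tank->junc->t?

Residual capacities along the path: src->tank: 3, tank->junc: 2, junc->t: 3.
Minimum is 2.

2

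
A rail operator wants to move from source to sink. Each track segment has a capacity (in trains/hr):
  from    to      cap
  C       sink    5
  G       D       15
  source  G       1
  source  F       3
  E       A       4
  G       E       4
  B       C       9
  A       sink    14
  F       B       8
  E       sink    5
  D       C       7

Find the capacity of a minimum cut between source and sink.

4

Max flow = 4 (via 2 augmenting paths).
In the residual at optimum, the set reachable from source is {source}.
Cut edges: source→F (cap 3), source→G (cap 1). Sum = 4.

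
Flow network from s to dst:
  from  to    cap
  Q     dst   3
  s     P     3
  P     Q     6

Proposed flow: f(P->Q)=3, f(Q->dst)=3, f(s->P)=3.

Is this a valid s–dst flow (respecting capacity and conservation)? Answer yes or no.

Yes

Every edge has 0 ≤ f(e) ≤ cap(e).
At each intermediate node, inflow equals outflow.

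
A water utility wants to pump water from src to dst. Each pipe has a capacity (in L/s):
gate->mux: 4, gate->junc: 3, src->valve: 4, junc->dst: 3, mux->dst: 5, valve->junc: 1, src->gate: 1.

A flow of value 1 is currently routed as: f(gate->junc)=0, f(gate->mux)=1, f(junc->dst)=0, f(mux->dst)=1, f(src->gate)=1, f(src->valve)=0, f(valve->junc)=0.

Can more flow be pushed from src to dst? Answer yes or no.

Residual path src->valve->junc->dst has bottleneck 1 > 0.
Pushing 1 along it raises the flow to 2, so the given flow is not maximum.

Yes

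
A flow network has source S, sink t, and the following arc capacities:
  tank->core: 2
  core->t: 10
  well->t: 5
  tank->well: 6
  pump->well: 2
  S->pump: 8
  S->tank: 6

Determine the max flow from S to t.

Augment S->pump->well->t: bottleneck 2. Total 2.
Augment S->tank->well->t: bottleneck 3. Total 5.
Augment S->tank->core->t: bottleneck 2. Total 7.
No augmenting path remains in the residual graph.

7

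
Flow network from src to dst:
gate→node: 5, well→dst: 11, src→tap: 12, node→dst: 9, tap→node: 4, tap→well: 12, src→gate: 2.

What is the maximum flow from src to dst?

14

Augment src→tap→well→dst: bottleneck 11. Total 11.
Augment src→tap→node→dst: bottleneck 1. Total 12.
Augment src→gate→node→dst: bottleneck 2. Total 14.
No augmenting path remains in the residual graph.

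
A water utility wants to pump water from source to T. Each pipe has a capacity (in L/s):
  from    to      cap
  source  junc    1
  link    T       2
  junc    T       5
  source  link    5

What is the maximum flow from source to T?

Augment source->link->T: bottleneck 2. Total 2.
Augment source->junc->T: bottleneck 1. Total 3.
No augmenting path remains in the residual graph.

3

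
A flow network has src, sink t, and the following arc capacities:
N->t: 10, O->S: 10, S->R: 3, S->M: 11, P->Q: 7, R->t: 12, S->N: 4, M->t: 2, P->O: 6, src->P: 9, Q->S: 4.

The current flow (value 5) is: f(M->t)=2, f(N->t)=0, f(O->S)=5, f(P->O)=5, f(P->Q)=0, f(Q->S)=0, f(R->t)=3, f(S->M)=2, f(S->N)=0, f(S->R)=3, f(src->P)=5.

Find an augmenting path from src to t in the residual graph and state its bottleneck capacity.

src->P->O->S->N->t, bottleneck 1

Residual along src->P->O->S->N->t: src->P: 4, P->O: 1, O->S: 5, S->N: 4, N->t: 10.
Bottleneck = min = 1.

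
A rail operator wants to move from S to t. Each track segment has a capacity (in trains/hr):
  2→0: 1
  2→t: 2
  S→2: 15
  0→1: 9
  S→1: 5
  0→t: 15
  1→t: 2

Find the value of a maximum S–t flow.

Augment S→2→t: bottleneck 2. Total 2.
Augment S→1→t: bottleneck 2. Total 4.
Augment S→2→0→t: bottleneck 1. Total 5.
No augmenting path remains in the residual graph.

5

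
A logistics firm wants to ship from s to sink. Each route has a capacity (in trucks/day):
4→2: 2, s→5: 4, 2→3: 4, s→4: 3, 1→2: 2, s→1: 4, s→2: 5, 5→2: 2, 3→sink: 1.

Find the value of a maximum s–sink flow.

1

Augment s→2→3→sink: bottleneck 1. Total 1.
No augmenting path remains in the residual graph.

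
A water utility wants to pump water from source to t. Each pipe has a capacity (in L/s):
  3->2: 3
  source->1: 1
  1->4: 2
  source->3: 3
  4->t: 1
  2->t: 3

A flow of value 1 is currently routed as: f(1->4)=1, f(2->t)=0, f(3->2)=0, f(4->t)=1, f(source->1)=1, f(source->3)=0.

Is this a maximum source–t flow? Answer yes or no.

Residual path source->3->2->t has bottleneck 3 > 0.
Pushing 3 along it raises the flow to 4, so the given flow is not maximum.

No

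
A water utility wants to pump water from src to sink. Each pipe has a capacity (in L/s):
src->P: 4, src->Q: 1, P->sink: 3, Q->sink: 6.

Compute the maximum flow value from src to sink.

4

Augment src->P->sink: bottleneck 3. Total 3.
Augment src->Q->sink: bottleneck 1. Total 4.
No augmenting path remains in the residual graph.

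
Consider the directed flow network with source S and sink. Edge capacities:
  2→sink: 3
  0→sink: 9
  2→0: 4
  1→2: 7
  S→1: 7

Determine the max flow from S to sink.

Augment S→1→2→sink: bottleneck 3. Total 3.
Augment S→1→2→0→sink: bottleneck 4. Total 7.
No augmenting path remains in the residual graph.

7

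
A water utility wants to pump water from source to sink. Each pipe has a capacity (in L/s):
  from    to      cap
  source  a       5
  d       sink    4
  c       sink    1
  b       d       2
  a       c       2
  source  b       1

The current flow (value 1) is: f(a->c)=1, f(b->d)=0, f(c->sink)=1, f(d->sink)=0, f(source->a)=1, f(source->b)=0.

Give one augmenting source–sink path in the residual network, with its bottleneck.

source->b->d->sink, bottleneck 1

Residual along source->b->d->sink: source->b: 1, b->d: 2, d->sink: 4.
Bottleneck = min = 1.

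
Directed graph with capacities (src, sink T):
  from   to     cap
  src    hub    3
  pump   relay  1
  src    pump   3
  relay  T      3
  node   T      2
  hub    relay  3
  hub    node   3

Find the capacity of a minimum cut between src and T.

Max flow = 4 (via 3 augmenting paths).
In the residual at optimum, the set reachable from src is {pump, src}.
Cut edges: src→hub (cap 3), pump→relay (cap 1). Sum = 4.

4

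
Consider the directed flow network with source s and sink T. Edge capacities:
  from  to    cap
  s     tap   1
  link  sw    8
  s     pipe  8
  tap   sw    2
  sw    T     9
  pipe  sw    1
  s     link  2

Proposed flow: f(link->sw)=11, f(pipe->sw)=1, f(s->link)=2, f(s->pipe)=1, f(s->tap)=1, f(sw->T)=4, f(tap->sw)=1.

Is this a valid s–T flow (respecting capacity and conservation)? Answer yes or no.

No

Capacity violated on link->sw: flow 11 > capacity 8.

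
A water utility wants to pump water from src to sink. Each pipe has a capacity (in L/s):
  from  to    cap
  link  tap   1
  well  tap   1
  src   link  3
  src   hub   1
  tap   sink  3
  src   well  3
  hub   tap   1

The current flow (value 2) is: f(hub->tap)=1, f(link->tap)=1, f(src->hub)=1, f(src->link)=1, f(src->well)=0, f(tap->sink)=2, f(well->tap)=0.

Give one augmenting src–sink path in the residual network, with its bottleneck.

src->well->tap->sink, bottleneck 1

Residual along src->well->tap->sink: src->well: 3, well->tap: 1, tap->sink: 1.
Bottleneck = min = 1.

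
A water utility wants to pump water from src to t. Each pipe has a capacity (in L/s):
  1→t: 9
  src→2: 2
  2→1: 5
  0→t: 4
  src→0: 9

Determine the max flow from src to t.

6

Augment src→0→t: bottleneck 4. Total 4.
Augment src→2→1→t: bottleneck 2. Total 6.
No augmenting path remains in the residual graph.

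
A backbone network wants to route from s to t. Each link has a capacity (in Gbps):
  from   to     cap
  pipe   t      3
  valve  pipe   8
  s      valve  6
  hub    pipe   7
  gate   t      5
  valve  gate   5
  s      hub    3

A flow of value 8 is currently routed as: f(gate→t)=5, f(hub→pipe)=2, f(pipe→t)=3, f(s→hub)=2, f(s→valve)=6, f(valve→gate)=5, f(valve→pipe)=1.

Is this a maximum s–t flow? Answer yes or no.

Residual reachable from s: {hub, pipe, s, valve}; t is not reachable.
Saturated cut: valve→gate, pipe→t with total capacity 8 = current flow value. Flow is maximum.

Yes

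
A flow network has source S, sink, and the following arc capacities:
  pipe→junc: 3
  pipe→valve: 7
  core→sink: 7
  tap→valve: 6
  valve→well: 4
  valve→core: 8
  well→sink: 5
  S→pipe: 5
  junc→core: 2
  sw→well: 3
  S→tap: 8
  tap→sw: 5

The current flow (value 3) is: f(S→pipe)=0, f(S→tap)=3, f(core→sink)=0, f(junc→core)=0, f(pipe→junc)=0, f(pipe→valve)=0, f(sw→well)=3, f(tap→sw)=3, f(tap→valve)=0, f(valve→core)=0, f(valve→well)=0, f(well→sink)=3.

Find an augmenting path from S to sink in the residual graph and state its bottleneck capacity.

S→tap→valve→well→sink, bottleneck 2

Residual along S→tap→valve→well→sink: S→tap: 5, tap→valve: 6, valve→well: 4, well→sink: 2.
Bottleneck = min = 2.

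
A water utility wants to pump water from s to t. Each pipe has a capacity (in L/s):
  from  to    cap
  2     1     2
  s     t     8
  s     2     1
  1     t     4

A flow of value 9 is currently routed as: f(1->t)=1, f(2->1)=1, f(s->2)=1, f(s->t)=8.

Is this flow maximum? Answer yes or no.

Yes

Residual reachable from s: {s}; t is not reachable.
Saturated cut: s->2, s->t with total capacity 9 = current flow value. Flow is maximum.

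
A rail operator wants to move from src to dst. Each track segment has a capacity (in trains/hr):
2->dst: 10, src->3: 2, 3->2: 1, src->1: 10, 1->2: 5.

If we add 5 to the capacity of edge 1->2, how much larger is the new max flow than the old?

4

Original max flow = 6.
After raising cap(1->2), augmenting paths through that edge carry 4 more units.
New max flow = 10. Increase = 4.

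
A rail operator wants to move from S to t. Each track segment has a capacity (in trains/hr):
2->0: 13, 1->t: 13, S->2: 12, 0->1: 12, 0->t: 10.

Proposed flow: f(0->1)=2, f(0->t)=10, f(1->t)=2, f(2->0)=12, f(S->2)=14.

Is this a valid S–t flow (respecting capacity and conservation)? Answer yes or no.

Capacity violated on S->2: flow 14 > capacity 12.

No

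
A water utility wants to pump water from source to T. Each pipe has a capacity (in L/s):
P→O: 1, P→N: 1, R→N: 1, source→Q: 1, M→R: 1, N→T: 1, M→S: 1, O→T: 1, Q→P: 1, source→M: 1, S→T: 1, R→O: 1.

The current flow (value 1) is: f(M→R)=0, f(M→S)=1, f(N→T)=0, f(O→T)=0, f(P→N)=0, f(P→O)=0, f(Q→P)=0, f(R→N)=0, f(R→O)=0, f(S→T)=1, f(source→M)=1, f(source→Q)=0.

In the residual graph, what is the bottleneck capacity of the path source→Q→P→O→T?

1

Residual capacities along the path: source→Q: 1, Q→P: 1, P→O: 1, O→T: 1.
Minimum is 1.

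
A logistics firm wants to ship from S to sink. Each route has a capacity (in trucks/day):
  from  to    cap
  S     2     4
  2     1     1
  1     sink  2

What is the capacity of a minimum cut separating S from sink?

Max flow = 1 (via 1 augmenting path).
In the residual at optimum, the set reachable from S is {2, S}.
Cut edges: 2→1 (cap 1). Sum = 1.

1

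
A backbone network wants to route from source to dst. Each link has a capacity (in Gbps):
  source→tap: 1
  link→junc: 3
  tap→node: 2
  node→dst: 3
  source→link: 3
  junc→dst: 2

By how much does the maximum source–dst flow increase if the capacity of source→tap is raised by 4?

1

Original max flow = 3.
After raising cap(source→tap), augmenting paths through that edge carry 1 more unit.
New max flow = 4. Increase = 1.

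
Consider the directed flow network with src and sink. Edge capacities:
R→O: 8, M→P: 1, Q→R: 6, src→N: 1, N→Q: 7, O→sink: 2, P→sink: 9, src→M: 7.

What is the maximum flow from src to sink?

2

Augment src→M→P→sink: bottleneck 1. Total 1.
Augment src→N→Q→R→O→sink: bottleneck 1. Total 2.
No augmenting path remains in the residual graph.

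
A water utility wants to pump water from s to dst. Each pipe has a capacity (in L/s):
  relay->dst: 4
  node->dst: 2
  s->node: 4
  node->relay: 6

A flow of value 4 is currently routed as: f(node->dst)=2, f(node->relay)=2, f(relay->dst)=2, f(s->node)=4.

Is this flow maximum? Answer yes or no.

Yes

Residual reachable from s: {s}; dst is not reachable.
Saturated cut: s->node with total capacity 4 = current flow value. Flow is maximum.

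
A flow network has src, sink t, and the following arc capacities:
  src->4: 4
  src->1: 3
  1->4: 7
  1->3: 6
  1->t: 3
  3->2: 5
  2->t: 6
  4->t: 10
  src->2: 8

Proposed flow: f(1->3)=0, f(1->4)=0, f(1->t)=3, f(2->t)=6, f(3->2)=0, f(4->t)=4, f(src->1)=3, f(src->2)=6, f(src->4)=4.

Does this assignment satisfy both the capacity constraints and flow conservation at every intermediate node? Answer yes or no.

Every edge has 0 ≤ f(e) ≤ cap(e).
At each intermediate node, inflow equals outflow.

Yes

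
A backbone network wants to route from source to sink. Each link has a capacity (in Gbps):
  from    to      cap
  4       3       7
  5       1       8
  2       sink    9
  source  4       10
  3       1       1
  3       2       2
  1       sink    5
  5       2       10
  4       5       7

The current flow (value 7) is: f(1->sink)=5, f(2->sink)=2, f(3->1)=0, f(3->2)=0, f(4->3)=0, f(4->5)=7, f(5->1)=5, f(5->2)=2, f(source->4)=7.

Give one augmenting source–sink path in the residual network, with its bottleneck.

source->4->3->2->sink, bottleneck 2

Residual along source->4->3->2->sink: source->4: 3, 4->3: 7, 3->2: 2, 2->sink: 7.
Bottleneck = min = 2.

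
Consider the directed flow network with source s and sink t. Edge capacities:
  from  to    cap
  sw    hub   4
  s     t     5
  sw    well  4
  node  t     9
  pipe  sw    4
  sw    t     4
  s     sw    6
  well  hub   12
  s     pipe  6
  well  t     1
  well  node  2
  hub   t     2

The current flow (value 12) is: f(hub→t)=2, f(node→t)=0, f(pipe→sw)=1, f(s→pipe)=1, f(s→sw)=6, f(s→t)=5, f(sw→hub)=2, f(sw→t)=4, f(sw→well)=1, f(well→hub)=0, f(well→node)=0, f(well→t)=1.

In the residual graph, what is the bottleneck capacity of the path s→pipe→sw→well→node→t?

2

Residual capacities along the path: s→pipe: 5, pipe→sw: 3, sw→well: 3, well→node: 2, node→t: 9.
Minimum is 2.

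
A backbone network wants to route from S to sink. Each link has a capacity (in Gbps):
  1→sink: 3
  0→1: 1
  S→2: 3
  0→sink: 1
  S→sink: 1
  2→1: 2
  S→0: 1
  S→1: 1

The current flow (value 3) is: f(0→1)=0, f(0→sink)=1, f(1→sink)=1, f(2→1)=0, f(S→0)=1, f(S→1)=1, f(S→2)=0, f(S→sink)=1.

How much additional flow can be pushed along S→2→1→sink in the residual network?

Residual capacities along the path: S→2: 3, 2→1: 2, 1→sink: 2.
Minimum is 2.

2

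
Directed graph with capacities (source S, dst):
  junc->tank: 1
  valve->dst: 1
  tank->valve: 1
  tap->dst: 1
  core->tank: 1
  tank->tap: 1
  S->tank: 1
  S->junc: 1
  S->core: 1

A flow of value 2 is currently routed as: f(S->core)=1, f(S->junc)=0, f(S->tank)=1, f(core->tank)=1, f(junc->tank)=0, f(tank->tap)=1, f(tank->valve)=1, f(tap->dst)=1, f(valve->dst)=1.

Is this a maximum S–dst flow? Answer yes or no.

Residual reachable from S: {S, core, junc, tank}; dst is not reachable.
Saturated cut: tank->tap, tank->valve with total capacity 2 = current flow value. Flow is maximum.

Yes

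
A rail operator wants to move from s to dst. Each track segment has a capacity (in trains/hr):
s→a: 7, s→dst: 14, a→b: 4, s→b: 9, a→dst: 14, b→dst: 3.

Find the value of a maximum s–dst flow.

Augment s→dst: bottleneck 14. Total 14.
Augment s→a→dst: bottleneck 7. Total 21.
Augment s→b→dst: bottleneck 3. Total 24.
No augmenting path remains in the residual graph.

24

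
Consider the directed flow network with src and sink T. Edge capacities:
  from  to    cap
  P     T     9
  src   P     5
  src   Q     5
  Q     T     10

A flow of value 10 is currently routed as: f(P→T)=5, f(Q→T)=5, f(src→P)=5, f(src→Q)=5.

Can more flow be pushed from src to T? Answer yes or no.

Residual reachable from src: {src}; T is not reachable.
Saturated cut: src→P, src→Q with total capacity 10 = current flow value. Flow is maximum.

No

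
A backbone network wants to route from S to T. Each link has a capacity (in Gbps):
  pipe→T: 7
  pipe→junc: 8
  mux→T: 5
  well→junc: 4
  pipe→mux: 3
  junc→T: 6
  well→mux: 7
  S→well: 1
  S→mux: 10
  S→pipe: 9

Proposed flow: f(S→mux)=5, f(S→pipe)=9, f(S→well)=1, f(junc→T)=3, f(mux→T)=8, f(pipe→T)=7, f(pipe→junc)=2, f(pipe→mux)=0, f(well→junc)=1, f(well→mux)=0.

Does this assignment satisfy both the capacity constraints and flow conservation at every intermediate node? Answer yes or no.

Capacity violated on mux→T: flow 8 > capacity 5.

No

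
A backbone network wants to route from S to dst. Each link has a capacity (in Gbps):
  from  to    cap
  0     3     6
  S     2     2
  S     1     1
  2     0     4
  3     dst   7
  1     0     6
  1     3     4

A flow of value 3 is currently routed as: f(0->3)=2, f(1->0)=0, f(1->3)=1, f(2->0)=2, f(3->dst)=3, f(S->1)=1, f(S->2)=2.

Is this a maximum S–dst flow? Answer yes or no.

Yes

Residual reachable from S: {S}; dst is not reachable.
Saturated cut: S->1, S->2 with total capacity 3 = current flow value. Flow is maximum.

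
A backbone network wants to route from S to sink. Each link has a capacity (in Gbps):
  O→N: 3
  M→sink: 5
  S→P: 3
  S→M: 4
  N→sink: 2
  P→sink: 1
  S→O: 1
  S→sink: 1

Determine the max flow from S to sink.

7

Augment S→sink: bottleneck 1. Total 1.
Augment S→M→sink: bottleneck 4. Total 5.
Augment S→P→sink: bottleneck 1. Total 6.
Augment S→O→N→sink: bottleneck 1. Total 7.
No augmenting path remains in the residual graph.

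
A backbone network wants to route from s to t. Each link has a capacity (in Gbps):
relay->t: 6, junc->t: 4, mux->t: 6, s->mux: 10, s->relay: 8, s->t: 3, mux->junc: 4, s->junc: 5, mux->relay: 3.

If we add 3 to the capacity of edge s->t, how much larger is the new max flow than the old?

3

Original max flow = 19.
After raising cap(s->t), augmenting paths through that edge carry 3 more units.
New max flow = 22. Increase = 3.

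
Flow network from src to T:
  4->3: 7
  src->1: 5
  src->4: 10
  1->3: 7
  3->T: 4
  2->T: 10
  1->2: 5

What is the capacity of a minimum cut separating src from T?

9

Max flow = 9 (via 2 augmenting paths).
In the residual at optimum, the set reachable from src is {3, 4, src}.
Cut edges: src->1 (cap 5), 3->T (cap 4). Sum = 9.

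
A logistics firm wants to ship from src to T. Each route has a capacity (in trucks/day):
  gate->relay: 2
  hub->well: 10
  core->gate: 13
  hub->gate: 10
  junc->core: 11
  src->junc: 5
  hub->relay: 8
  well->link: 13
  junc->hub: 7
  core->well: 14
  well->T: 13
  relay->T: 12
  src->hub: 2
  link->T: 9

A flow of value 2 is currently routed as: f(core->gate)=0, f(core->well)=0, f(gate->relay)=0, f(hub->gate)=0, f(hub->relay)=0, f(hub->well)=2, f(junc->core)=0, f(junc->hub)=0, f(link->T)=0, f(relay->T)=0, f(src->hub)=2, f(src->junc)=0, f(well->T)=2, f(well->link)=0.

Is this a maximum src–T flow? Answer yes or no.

Residual path src->junc->hub->well->T has bottleneck 5 > 0.
Pushing 5 along it raises the flow to 7, so the given flow is not maximum.

No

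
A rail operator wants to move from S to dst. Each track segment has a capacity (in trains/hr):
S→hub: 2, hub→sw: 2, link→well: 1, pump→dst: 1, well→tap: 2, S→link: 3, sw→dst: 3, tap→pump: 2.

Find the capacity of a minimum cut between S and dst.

3

Max flow = 3 (via 2 augmenting paths).
In the residual at optimum, the set reachable from S is {S, link}.
Cut edges: link→well (cap 1), S→hub (cap 2). Sum = 3.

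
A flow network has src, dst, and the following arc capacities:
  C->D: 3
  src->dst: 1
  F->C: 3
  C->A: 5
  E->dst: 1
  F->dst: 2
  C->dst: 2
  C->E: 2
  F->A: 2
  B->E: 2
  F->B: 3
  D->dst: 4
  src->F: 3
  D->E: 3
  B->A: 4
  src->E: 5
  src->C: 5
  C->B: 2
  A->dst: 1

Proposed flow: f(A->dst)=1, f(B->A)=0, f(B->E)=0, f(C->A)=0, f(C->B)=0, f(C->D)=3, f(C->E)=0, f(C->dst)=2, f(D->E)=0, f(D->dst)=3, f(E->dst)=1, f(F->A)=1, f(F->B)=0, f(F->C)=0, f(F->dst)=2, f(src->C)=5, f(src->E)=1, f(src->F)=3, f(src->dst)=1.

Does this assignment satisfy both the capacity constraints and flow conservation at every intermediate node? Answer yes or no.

Yes

Every edge has 0 ≤ f(e) ≤ cap(e).
At each intermediate node, inflow equals outflow.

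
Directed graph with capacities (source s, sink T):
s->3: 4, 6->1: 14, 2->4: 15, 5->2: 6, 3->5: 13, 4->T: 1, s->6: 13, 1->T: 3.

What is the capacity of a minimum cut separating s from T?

Max flow = 4 (via 2 augmenting paths).
In the residual at optimum, the set reachable from s is {1, 2, 3, 4, 5, 6, s}.
Cut edges: 1->T (cap 3), 4->T (cap 1). Sum = 4.

4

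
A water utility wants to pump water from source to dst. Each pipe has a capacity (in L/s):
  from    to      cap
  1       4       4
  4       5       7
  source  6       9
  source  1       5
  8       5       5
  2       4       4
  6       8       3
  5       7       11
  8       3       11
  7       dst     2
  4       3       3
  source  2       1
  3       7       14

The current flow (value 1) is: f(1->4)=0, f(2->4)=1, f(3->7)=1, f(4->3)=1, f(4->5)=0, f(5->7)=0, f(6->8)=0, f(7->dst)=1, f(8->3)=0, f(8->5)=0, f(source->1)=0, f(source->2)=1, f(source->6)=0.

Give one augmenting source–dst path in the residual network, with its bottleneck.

source->1->4->3->7->dst, bottleneck 1

Residual along source->1->4->3->7->dst: source->1: 5, 1->4: 4, 4->3: 2, 3->7: 13, 7->dst: 1.
Bottleneck = min = 1.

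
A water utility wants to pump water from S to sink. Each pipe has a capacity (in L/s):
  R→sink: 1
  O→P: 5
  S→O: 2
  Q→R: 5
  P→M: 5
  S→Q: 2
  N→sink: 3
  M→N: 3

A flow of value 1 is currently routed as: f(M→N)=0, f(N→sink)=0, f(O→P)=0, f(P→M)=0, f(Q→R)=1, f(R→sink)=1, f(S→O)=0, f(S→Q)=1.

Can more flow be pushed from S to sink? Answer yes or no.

Yes

Residual path S→O→P→M→N→sink has bottleneck 2 > 0.
Pushing 2 along it raises the flow to 3, so the given flow is not maximum.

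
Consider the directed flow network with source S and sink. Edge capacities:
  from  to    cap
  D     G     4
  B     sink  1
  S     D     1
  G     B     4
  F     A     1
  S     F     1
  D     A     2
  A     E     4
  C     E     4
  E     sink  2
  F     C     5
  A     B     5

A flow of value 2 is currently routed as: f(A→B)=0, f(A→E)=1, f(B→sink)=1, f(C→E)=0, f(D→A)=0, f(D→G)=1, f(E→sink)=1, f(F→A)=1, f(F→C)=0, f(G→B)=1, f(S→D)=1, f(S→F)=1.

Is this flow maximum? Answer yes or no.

Yes

Residual reachable from S: {S}; sink is not reachable.
Saturated cut: S→D, S→F with total capacity 2 = current flow value. Flow is maximum.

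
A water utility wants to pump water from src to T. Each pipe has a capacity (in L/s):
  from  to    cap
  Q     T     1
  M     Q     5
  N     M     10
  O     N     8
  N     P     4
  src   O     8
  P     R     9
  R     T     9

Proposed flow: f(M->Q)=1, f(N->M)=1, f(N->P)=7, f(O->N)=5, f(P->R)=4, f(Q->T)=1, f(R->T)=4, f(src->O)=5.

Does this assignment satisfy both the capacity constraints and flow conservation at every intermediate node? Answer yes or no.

No

Capacity violated on N->P: flow 7 > capacity 4.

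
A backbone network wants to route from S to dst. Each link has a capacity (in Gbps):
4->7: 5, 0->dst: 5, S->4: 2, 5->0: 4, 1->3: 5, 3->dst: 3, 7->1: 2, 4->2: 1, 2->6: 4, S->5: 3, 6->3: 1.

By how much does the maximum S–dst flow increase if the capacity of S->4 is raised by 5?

1

Original max flow = 5.
After raising cap(S->4), augmenting paths through that edge carry 1 more unit.
New max flow = 6. Increase = 1.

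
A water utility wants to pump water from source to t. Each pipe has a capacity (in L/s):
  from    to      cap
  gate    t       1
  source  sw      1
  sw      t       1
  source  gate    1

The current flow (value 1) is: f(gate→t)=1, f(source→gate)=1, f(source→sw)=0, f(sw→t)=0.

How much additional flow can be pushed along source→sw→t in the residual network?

Residual capacities along the path: source→sw: 1, sw→t: 1.
Minimum is 1.

1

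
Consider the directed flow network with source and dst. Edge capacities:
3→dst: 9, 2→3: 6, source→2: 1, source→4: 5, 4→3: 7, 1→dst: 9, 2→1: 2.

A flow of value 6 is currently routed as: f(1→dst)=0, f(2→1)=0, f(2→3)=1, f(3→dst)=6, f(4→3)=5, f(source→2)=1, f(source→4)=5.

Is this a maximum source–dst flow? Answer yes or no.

Residual reachable from source: {source}; dst is not reachable.
Saturated cut: source→4, source→2 with total capacity 6 = current flow value. Flow is maximum.

Yes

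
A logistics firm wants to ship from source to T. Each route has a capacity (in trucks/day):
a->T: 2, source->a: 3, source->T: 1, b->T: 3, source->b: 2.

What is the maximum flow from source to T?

Augment source->T: bottleneck 1. Total 1.
Augment source->a->T: bottleneck 2. Total 3.
Augment source->b->T: bottleneck 2. Total 5.
No augmenting path remains in the residual graph.

5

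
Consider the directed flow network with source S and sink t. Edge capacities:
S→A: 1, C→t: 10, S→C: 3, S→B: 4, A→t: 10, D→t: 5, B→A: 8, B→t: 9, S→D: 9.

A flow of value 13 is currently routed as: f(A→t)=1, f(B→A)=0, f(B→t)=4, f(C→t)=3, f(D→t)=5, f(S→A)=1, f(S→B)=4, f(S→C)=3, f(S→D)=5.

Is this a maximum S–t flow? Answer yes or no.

Yes

Residual reachable from S: {D, S}; t is not reachable.
Saturated cut: S→C, S→B, S→A, D→t with total capacity 13 = current flow value. Flow is maximum.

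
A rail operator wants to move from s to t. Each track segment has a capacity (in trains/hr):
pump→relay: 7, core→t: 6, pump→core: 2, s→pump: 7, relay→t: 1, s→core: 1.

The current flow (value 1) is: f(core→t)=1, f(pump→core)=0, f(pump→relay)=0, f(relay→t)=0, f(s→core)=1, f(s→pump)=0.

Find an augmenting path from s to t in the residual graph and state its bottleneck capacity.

s→pump→core→t, bottleneck 2

Residual along s→pump→core→t: s→pump: 7, pump→core: 2, core→t: 5.
Bottleneck = min = 2.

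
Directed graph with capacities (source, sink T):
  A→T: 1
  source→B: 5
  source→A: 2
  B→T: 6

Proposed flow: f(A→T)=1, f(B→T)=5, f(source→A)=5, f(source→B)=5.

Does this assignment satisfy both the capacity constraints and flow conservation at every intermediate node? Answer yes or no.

No

Capacity violated on source→A: flow 5 > capacity 2.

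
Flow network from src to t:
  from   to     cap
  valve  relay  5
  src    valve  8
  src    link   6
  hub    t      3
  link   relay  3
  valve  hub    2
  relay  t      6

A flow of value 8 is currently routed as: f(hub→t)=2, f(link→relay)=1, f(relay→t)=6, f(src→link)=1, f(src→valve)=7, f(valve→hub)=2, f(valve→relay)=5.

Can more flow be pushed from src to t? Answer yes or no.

Residual reachable from src: {link, relay, src, valve}; t is not reachable.
Saturated cut: valve→hub, relay→t with total capacity 8 = current flow value. Flow is maximum.

No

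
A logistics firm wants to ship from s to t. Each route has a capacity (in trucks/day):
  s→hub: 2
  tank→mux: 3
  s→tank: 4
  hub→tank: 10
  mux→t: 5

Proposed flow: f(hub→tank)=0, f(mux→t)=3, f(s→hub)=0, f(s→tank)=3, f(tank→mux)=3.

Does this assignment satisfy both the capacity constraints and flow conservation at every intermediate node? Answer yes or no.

Yes

Every edge has 0 ≤ f(e) ≤ cap(e).
At each intermediate node, inflow equals outflow.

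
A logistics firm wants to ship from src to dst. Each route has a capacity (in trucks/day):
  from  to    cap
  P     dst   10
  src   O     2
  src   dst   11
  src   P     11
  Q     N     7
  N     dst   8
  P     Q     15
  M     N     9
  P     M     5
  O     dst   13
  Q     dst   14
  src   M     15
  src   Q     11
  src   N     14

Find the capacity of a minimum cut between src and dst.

43

Max flow = 43 (via 6 augmenting paths).
In the residual at optimum, the set reachable from src is {M, N, src}.
Cut edges: src→P (cap 11), src→Q (cap 11), src→O (cap 2), src→dst (cap 11), N→dst (cap 8). Sum = 43.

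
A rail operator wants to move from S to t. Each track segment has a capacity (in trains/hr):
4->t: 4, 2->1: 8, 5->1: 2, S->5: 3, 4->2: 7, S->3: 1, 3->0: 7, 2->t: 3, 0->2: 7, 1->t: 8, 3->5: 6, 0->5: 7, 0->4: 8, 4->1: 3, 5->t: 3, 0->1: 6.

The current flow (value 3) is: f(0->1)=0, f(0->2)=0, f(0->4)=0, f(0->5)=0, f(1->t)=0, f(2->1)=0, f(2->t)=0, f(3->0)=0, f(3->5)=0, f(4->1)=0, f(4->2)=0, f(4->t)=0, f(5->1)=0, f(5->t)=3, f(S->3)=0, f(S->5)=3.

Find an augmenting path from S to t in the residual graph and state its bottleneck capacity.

Residual along S->3->0->4->t: S->3: 1, 3->0: 7, 0->4: 8, 4->t: 4.
Bottleneck = min = 1.

S->3->0->4->t, bottleneck 1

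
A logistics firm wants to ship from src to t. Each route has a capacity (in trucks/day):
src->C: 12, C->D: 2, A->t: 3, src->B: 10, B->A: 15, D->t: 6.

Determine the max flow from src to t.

5

Augment src->C->D->t: bottleneck 2. Total 2.
Augment src->B->A->t: bottleneck 3. Total 5.
No augmenting path remains in the residual graph.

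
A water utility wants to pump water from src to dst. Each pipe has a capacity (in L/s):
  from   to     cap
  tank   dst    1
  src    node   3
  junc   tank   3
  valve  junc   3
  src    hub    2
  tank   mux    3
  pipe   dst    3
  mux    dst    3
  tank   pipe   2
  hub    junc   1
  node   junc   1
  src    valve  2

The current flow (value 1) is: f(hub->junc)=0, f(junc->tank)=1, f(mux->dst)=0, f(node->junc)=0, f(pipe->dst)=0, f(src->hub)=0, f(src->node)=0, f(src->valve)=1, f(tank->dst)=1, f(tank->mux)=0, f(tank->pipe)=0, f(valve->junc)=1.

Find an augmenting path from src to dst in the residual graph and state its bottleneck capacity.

Residual along src->valve->junc->tank->pipe->dst: src->valve: 1, valve->junc: 2, junc->tank: 2, tank->pipe: 2, pipe->dst: 3.
Bottleneck = min = 1.

src->valve->junc->tank->pipe->dst, bottleneck 1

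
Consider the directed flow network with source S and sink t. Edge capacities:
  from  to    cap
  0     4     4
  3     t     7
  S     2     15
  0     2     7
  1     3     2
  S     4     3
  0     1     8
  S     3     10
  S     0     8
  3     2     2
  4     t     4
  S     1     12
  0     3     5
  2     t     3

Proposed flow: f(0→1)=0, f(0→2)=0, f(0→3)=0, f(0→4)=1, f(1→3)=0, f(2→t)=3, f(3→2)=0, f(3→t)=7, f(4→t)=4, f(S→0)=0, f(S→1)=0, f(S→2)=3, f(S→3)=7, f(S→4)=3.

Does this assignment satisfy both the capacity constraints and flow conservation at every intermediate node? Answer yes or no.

Conservation fails at 0: inflow 0 ≠ outflow 1.

No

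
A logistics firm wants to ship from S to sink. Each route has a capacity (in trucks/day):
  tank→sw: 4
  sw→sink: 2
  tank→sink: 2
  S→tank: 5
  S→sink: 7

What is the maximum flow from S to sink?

11

Augment S→sink: bottleneck 7. Total 7.
Augment S→tank→sink: bottleneck 2. Total 9.
Augment S→tank→sw→sink: bottleneck 2. Total 11.
No augmenting path remains in the residual graph.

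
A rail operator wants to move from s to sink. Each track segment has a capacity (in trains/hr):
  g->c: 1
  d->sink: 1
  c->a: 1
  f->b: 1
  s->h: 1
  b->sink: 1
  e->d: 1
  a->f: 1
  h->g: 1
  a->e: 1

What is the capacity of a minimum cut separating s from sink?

1

Max flow = 1 (via 1 augmenting path).
In the residual at optimum, the set reachable from s is {s}.
Cut edges: s->h (cap 1). Sum = 1.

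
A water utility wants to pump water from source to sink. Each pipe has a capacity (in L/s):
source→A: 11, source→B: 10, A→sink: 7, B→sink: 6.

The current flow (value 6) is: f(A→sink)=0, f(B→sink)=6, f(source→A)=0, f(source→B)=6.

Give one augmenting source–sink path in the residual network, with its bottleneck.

source→A→sink, bottleneck 7

Residual along source→A→sink: source→A: 11, A→sink: 7.
Bottleneck = min = 7.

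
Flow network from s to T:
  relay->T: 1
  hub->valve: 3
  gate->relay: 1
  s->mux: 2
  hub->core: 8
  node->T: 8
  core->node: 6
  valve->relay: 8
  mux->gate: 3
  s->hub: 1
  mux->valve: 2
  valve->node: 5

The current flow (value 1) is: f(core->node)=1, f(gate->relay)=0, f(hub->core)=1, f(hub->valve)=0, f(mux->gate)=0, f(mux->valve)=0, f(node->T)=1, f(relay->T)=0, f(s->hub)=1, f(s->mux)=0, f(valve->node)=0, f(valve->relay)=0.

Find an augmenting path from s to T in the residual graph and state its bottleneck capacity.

s->mux->valve->node->T, bottleneck 2

Residual along s->mux->valve->node->T: s->mux: 2, mux->valve: 2, valve->node: 5, node->T: 7.
Bottleneck = min = 2.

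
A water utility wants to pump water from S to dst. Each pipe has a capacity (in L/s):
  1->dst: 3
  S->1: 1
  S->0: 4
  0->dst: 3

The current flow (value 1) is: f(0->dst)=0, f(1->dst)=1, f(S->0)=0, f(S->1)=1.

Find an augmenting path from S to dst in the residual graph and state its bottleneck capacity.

S->0->dst, bottleneck 3

Residual along S->0->dst: S->0: 4, 0->dst: 3.
Bottleneck = min = 3.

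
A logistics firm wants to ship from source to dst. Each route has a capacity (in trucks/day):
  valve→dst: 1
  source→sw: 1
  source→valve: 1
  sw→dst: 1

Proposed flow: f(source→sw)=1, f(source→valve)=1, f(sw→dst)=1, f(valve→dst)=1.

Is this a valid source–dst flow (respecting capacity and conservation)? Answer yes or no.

Every edge has 0 ≤ f(e) ≤ cap(e).
At each intermediate node, inflow equals outflow.

Yes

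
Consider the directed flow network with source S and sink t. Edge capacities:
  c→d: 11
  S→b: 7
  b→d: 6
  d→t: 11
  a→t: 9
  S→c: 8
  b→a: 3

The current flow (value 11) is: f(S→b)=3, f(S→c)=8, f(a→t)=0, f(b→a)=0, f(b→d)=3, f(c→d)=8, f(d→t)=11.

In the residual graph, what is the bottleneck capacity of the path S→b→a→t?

3

Residual capacities along the path: S→b: 4, b→a: 3, a→t: 9.
Minimum is 3.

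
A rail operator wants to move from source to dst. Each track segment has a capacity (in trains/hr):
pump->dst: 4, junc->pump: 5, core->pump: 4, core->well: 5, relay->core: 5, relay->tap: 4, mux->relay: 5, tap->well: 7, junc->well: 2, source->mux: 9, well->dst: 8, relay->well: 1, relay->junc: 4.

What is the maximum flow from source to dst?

Augment source->mux->relay->well->dst: bottleneck 1. Total 1.
Augment source->mux->relay->junc->well->dst: bottleneck 2. Total 3.
Augment source->mux->relay->junc->pump->dst: bottleneck 2. Total 5.
No augmenting path remains in the residual graph.

5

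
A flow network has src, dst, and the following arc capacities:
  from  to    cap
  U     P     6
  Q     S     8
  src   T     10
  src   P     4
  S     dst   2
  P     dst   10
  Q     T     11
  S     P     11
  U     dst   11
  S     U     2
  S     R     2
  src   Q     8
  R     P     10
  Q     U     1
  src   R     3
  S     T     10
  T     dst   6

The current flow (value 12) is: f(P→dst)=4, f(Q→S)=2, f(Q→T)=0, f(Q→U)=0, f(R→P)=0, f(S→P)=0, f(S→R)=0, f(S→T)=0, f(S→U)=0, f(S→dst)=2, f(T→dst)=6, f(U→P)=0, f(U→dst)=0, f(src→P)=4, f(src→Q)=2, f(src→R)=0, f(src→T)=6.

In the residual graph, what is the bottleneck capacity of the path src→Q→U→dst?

1

Residual capacities along the path: src→Q: 6, Q→U: 1, U→dst: 11.
Minimum is 1.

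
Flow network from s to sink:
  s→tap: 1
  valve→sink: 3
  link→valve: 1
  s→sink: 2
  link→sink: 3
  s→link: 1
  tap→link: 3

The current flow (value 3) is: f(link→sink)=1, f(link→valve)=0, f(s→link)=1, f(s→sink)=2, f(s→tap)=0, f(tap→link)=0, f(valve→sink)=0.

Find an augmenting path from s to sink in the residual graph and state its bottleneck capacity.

s→tap→link→sink, bottleneck 1

Residual along s→tap→link→sink: s→tap: 1, tap→link: 3, link→sink: 2.
Bottleneck = min = 1.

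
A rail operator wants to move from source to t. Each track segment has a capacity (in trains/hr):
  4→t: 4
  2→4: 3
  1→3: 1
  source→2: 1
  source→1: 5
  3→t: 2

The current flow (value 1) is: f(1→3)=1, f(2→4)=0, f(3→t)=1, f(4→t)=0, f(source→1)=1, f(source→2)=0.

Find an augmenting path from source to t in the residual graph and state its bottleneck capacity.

Residual along source→2→4→t: source→2: 1, 2→4: 3, 4→t: 4.
Bottleneck = min = 1.

source→2→4→t, bottleneck 1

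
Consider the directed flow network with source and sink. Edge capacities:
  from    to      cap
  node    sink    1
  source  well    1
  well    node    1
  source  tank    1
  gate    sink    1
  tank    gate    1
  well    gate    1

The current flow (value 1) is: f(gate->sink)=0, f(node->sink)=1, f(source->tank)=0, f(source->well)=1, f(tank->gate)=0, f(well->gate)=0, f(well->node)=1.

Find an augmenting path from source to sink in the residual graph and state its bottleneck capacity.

source->tank->gate->sink, bottleneck 1

Residual along source->tank->gate->sink: source->tank: 1, tank->gate: 1, gate->sink: 1.
Bottleneck = min = 1.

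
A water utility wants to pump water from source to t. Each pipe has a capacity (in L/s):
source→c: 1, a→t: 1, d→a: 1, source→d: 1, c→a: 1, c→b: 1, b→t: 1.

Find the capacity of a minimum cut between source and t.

2

Max flow = 2 (via 2 augmenting paths).
In the residual at optimum, the set reachable from source is {source}.
Cut edges: source→d (cap 1), source→c (cap 1). Sum = 2.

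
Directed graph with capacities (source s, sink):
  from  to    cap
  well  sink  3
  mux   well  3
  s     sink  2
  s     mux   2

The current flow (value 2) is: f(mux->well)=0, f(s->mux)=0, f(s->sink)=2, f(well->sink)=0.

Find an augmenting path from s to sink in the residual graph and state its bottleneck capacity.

s->mux->well->sink, bottleneck 2

Residual along s->mux->well->sink: s->mux: 2, mux->well: 3, well->sink: 3.
Bottleneck = min = 2.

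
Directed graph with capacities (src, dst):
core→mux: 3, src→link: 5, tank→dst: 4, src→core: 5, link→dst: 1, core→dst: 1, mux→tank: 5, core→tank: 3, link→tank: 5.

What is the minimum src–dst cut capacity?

Max flow = 6 (via 3 augmenting paths).
In the residual at optimum, the set reachable from src is {core, link, mux, src, tank}.
Cut edges: link→dst (cap 1), core→dst (cap 1), tank→dst (cap 4). Sum = 6.

6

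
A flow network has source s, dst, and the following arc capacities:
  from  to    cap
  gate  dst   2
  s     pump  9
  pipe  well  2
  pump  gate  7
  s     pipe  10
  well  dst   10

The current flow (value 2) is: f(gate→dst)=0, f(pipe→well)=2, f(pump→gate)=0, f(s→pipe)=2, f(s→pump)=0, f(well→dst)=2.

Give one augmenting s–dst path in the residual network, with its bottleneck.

Residual along s→pump→gate→dst: s→pump: 9, pump→gate: 7, gate→dst: 2.
Bottleneck = min = 2.

s→pump→gate→dst, bottleneck 2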